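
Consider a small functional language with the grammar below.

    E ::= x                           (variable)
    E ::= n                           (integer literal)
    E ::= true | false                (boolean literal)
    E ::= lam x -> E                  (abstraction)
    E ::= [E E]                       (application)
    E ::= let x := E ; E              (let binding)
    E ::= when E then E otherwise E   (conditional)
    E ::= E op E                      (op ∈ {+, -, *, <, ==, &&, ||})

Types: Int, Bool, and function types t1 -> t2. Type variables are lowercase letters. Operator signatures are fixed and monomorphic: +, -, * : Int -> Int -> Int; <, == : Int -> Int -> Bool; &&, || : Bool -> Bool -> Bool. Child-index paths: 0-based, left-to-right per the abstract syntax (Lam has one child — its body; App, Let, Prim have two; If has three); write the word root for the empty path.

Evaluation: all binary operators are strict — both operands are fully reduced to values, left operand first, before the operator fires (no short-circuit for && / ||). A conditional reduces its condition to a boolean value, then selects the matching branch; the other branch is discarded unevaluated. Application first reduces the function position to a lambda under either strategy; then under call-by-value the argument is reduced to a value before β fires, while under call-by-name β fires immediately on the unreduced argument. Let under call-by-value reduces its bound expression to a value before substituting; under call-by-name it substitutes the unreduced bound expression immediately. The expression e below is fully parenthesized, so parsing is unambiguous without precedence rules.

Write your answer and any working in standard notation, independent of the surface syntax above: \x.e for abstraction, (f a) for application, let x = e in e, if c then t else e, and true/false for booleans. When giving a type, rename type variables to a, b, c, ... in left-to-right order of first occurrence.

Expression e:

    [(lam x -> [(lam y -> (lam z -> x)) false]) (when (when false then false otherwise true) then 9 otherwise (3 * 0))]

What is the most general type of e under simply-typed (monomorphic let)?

Trace:
x : a
\z._ : c -> a
\y._ : b -> c -> a
  unify b -> c -> a ~ Bool -> d
  unify b ~ Bool
  unify c -> a ~ d
_ _ : c -> a
\x._ : a -> c -> a
  unify Bool ~ Bool
  unify Bool ~ Bool
  unify Bool ~ Bool
  unify Int ~ Int
  unify Int ~ Int
  unify Int ~ Int
  unify a -> c -> a ~ Int -> e
  unify a ~ Int
  unify c -> Int ~ e
_ _ : c -> Int

Answer: a -> Int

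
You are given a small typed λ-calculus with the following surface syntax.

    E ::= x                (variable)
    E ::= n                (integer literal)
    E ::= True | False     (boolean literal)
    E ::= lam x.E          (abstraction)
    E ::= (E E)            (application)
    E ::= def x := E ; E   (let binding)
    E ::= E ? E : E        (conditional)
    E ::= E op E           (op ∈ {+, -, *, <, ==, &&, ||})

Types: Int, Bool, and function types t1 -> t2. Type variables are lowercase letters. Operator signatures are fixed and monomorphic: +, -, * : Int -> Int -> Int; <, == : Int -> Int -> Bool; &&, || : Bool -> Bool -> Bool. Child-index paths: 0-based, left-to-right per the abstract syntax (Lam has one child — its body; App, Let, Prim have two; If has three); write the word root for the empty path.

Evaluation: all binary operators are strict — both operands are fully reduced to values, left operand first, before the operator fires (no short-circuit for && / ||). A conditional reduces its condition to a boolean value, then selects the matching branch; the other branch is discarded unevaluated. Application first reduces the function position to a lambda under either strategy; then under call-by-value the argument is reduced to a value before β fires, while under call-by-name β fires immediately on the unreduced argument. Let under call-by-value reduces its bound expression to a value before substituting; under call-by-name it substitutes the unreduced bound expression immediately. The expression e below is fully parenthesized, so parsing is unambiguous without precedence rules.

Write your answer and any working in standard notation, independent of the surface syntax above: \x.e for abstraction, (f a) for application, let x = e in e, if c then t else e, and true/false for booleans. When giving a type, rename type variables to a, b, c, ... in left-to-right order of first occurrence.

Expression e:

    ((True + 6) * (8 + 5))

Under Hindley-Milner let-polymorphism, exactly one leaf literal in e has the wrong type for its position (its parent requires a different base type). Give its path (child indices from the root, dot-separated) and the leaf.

Trace:
  unify Bool ~ Int
  FAIL: mismatch Bool ~ Int

Answer: 0.0 : true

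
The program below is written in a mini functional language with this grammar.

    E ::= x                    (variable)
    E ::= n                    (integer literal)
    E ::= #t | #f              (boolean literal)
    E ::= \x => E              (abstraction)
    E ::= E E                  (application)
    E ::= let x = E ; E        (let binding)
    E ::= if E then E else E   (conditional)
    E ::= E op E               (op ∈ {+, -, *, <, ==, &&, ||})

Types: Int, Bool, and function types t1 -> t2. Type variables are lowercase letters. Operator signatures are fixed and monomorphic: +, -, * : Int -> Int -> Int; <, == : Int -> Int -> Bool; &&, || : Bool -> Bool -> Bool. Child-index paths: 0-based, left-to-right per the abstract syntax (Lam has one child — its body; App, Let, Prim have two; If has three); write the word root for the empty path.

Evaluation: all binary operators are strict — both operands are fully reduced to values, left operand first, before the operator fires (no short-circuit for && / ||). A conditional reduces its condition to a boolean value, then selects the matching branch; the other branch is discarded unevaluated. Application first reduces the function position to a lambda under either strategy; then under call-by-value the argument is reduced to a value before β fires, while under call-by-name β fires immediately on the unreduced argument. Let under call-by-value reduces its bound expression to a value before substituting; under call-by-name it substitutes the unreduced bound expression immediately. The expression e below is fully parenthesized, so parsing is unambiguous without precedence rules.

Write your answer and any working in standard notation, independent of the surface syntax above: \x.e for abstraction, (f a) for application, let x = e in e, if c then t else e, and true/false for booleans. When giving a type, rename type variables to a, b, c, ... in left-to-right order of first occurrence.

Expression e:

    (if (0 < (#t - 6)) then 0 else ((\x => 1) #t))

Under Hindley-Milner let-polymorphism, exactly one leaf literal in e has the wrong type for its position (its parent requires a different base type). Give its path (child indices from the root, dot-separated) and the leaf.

Working:
  unify Int ~ Int
  unify Bool ~ Int
  FAIL: mismatch Bool ~ Int

Answer: 0.1.0 : true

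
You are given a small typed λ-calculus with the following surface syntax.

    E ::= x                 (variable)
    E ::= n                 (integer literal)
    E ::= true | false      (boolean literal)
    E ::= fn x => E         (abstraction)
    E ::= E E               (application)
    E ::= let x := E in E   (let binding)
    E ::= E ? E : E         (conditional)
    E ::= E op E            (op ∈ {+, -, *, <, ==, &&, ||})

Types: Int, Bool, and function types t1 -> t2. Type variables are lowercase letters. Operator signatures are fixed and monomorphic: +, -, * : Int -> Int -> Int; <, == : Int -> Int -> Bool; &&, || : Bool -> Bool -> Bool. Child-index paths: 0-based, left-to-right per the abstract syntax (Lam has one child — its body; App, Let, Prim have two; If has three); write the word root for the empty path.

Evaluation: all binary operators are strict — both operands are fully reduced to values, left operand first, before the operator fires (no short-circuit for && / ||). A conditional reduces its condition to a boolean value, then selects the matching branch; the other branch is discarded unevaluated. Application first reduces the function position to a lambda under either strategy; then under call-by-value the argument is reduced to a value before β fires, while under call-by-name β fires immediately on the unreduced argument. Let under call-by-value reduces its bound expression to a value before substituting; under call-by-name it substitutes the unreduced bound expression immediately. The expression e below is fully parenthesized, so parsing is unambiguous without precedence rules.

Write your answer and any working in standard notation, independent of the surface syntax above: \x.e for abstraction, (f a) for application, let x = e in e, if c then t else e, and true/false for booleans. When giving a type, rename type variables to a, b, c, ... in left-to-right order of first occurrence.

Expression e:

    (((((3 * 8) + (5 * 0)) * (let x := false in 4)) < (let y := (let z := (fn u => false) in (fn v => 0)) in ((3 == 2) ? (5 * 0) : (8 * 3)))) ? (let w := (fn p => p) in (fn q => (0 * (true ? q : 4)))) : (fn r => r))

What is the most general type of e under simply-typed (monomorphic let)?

Derivation:
  unify Int ~ Int
  unify Int ~ Int
  unify Int ~ Int
  unify Int ~ Int
  unify Int ~ Int
  unify Int ~ Int
  unify Int ~ Int
let x : Bool
  unify Int ~ Int
  unify Int ~ Int
\u._ : a -> Bool
let z : a -> Bool
\v._ : b -> Int
let y : b -> Int
  unify Int ~ Int
  unify Int ~ Int
  unify Bool ~ Bool
  unify Int ~ Int
  unify Int ~ Int
  unify Int ~ Int
  unify Int ~ Int
  unify Int ~ Int
  unify Int ~ Int
  unify Bool ~ Bool
p : c
\p._ : c -> c
let w : c -> c
  unify Int ~ Int
  unify Bool ~ Bool
q : d
  unify d ~ Int
  unify Int ~ Int
\q._ : Int -> Int
r : e
\r._ : e -> e
  unify Int -> Int ~ e -> e
  unify Int ~ e
  unify Int ~ Int

Answer: Int -> Int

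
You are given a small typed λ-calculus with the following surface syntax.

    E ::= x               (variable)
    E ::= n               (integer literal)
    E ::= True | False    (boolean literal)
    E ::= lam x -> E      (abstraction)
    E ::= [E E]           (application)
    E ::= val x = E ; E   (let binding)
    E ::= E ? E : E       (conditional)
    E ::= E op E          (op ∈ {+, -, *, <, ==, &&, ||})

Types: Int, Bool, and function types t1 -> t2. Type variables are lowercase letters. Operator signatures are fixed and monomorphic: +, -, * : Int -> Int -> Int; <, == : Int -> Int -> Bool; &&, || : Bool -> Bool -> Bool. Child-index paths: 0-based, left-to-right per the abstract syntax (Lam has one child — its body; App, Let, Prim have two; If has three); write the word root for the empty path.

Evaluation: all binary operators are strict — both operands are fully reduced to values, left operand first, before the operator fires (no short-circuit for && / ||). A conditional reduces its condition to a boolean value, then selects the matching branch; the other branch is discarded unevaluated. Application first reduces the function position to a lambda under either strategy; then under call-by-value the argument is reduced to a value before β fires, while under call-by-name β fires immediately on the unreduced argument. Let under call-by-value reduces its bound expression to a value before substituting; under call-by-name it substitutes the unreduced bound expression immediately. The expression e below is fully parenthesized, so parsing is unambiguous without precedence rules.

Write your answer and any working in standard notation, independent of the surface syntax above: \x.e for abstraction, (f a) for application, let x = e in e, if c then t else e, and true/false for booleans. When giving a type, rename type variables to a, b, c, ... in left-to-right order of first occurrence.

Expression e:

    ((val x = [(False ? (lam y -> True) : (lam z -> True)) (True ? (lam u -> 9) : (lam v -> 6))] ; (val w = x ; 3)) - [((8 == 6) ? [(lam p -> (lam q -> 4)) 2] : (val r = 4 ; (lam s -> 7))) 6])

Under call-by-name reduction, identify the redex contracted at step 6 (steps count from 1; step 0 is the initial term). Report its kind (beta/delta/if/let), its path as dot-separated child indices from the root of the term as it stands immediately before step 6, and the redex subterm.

Derivation:
step 0: ((let x = ((if false then (\y.true) else (\z.true)) (if true then (\u.9) else (\v.6))) in (let w = x in 3)) - ((if (8 == 6) then ((\p.(\q.4)) 2) else (let r = 4 in (\s.7))) 6))
step 1: [let@0] ((let w = ((if false then (\y.true) else (\z.true)) (if true then (\u.9) else (\v.6))) in 3) - ((if (8 == 6) then ((\p.(\q.4)) 2) else (let r = 4 in (\s.7))) 6))
step 2: [let@0] (3 - ((if (8 == 6) then ((\p.(\q.4)) 2) else (let r = 4 in (\s.7))) 6))
step 3: [delta@1.0.0] (3 - ((if false then ((\p.(\q.4)) 2) else (let r = 4 in (\s.7))) 6))
step 4: [if@1.0] (3 - ((let r = 4 in (\s.7)) 6))
step 5: [let@1.0] (3 - ((\s.7) 6))
step 6: [beta@1] (3 - 7)

Answer: beta at 1 : ((\s.7) 6)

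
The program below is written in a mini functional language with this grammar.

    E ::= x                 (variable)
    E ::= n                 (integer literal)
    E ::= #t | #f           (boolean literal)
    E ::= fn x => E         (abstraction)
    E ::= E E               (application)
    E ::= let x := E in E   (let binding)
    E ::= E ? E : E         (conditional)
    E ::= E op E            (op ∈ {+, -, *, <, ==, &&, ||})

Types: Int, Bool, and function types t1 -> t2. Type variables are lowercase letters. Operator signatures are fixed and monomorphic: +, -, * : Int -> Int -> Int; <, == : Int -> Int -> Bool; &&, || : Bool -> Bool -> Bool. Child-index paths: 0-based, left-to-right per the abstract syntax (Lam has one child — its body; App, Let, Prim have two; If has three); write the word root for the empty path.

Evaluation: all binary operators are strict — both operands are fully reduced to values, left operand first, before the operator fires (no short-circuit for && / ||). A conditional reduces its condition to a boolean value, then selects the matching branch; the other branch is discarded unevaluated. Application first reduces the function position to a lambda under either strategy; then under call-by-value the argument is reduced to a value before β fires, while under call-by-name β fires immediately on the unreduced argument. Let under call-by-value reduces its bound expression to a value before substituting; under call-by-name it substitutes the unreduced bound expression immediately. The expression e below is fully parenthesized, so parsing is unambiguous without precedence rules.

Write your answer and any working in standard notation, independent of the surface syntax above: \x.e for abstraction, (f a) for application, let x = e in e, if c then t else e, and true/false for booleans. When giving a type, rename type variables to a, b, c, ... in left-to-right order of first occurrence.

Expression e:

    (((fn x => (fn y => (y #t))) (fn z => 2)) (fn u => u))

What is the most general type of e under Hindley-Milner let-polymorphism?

Answer: Bool

Derivation:
y : b
  unify b ~ Bool -> c
_ _ : c
\y._ : (Bool -> c) -> c
\x._ : a -> (Bool -> c) -> c
\z._ : d -> Int
  unify a -> (Bool -> c) -> c ~ (d -> Int) -> e
  unify a ~ d -> Int
  unify (Bool -> c) -> c ~ e
_ _ : (Bool -> c) -> c
u : f
\u._ : f -> f
  unify (Bool -> c) -> c ~ (f -> f) -> g
  unify Bool -> c ~ f -> f
  unify Bool ~ f
  unify c ~ Bool
  unify Bool ~ g
_ _ : Bool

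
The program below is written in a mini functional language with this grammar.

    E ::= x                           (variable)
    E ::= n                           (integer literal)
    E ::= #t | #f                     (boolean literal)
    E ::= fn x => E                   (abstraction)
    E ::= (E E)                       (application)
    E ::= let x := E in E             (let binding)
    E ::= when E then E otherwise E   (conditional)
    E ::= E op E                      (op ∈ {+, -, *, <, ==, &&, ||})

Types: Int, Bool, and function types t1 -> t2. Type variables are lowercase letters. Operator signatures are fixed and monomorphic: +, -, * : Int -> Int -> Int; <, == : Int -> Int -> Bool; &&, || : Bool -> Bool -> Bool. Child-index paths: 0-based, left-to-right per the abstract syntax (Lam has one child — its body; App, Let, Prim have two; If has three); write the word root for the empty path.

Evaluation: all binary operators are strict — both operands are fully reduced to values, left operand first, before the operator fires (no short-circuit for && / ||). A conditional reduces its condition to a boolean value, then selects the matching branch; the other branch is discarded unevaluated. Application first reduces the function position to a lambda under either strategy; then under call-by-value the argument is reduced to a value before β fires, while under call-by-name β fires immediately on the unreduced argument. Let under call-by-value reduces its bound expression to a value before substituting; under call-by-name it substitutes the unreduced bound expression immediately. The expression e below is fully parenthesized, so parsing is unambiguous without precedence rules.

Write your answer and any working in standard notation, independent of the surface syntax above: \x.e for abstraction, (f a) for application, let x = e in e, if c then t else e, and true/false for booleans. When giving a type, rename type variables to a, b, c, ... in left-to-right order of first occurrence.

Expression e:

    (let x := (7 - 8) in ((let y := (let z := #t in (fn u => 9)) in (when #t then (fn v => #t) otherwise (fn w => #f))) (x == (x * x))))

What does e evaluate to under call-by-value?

Answer: true

Derivation:
step 0: (let x = (7 - 8) in ((let y = (let z = true in (\u.9)) in (if true then (\v.true) else (\w.false))) (x == (x * x))))
step 1: [delta@0] (let x = -1 in ((let y = (let z = true in (\u.9)) in (if true then (\v.true) else (\w.false))) (x == (x * x))))
step 2: [let@root] ((let y = (let z = true in (\u.9)) in (if true then (\v.true) else (\w.false))) (-1 == (-1 * -1)))
step 3: [let@0.0] ((let y = (\u.9) in (if true then (\v.true) else (\w.false))) (-1 == (-1 * -1)))
step 4: [let@0] ((if true then (\v.true) else (\w.false)) (-1 == (-1 * -1)))
step 5: [if@0] ((\v.true) (-1 == (-1 * -1)))
step 6: [delta@1.1] ((\v.true) (-1 == 1))
step 7: [delta@1] ((\v.true) false)
step 8: [beta@root] true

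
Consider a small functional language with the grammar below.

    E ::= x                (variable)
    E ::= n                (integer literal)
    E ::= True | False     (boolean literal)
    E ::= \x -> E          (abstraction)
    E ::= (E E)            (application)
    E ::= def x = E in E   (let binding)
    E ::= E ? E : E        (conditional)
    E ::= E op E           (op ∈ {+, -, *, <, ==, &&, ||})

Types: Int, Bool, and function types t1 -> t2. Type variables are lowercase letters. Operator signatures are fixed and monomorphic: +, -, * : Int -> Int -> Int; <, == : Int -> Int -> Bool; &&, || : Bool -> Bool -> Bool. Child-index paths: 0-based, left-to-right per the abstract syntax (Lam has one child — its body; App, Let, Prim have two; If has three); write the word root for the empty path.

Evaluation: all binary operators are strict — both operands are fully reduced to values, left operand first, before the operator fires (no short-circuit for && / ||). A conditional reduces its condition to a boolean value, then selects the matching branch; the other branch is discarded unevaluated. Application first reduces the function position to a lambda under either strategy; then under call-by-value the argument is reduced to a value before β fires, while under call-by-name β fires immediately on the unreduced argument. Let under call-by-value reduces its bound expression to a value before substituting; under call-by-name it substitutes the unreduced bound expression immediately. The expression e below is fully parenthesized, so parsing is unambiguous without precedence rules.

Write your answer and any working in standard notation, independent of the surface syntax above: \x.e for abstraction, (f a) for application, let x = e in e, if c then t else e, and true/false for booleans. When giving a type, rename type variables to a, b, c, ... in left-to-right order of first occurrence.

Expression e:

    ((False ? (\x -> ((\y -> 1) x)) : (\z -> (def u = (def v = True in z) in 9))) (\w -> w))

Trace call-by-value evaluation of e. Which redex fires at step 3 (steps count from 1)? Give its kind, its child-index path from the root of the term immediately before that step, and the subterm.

Answer: let at 0 : (let v = true in (\w.w))

Working:
step 0: ((if false then (\x.((\y.1) x)) else (\z.(let u = (let v = true in z) in 9))) (\w.w))
step 1: [if@0] ((\z.(let u = (let v = true in z) in 9)) (\w.w))
step 2: [beta@root] (let u = (let v = true in (\w.w)) in 9)
step 3: [let@0] (let u = (\w.w) in 9)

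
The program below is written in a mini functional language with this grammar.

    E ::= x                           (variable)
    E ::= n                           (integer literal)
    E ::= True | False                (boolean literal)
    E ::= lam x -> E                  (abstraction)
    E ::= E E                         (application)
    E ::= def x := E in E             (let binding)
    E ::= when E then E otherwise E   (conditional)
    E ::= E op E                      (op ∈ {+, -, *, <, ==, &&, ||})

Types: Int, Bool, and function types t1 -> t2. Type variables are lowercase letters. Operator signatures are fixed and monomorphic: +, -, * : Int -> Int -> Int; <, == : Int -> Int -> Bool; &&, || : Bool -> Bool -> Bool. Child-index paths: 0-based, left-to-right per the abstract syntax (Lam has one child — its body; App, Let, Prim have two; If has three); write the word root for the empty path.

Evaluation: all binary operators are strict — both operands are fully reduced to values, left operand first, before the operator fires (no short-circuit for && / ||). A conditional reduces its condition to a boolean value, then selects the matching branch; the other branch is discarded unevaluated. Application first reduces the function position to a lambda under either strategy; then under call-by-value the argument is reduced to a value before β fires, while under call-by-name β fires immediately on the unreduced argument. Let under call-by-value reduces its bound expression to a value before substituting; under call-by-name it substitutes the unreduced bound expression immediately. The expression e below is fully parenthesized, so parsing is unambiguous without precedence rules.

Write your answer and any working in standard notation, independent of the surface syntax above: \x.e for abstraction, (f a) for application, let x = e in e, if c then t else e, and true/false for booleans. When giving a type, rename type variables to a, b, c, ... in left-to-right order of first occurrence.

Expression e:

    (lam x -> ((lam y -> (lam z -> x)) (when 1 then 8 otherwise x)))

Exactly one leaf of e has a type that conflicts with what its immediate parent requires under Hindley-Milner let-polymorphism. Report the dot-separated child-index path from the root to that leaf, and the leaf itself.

Answer: 0.1.0 : 1

Trace:
x : a
\z._ : c -> a
\y._ : b -> c -> a
  unify Int ~ Bool
  FAIL: mismatch Int ~ Bool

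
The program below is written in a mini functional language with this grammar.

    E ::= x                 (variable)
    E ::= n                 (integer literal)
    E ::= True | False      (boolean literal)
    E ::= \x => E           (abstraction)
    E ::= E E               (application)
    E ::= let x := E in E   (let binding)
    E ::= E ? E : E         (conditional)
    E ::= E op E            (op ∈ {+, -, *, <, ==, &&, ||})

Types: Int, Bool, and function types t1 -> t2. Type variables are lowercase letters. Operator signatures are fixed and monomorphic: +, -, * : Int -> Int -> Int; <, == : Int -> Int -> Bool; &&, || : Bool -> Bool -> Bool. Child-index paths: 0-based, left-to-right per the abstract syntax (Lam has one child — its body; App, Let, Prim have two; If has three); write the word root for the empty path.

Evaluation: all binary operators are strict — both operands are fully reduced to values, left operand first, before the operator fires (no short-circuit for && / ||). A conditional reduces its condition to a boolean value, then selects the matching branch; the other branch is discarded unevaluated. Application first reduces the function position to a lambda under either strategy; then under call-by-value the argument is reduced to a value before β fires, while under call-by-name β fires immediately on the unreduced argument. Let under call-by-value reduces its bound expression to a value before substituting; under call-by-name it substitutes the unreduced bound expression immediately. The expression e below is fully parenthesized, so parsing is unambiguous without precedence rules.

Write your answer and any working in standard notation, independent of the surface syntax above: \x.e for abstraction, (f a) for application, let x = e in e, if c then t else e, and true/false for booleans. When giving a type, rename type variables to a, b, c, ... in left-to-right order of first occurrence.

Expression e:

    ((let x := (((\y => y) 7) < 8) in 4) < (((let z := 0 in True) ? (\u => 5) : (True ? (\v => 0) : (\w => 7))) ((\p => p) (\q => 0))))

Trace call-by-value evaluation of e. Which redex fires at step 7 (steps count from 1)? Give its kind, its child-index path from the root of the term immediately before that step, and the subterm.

Answer: beta at 1 : ((\u.5) (\q.0))

Working:
step 0: ((let x = (((\y.y) 7) < 8) in 4) < ((if (let z = 0 in true) then (\u.5) else (if true then (\v.0) else (\w.7))) ((\p.p) (\q.0))))
step 1: [beta@0.0.0] ((let x = (7 < 8) in 4) < ((if (let z = 0 in true) then (\u.5) else (if true then (\v.0) else (\w.7))) ((\p.p) (\q.0))))
step 2: [delta@0.0] ((let x = true in 4) < ((if (let z = 0 in true) then (\u.5) else (if true then (\v.0) else (\w.7))) ((\p.p) (\q.0))))
step 3: [let@0] (4 < ((if (let z = 0 in true) then (\u.5) else (if true then (\v.0) else (\w.7))) ((\p.p) (\q.0))))
step 4: [let@1.0.0] (4 < ((if true then (\u.5) else (if true then (\v.0) else (\w.7))) ((\p.p) (\q.0))))
step 5: [if@1.0] (4 < ((\u.5) ((\p.p) (\q.0))))
step 6: [beta@1.1] (4 < ((\u.5) (\q.0)))
step 7: [beta@1] (4 < 5)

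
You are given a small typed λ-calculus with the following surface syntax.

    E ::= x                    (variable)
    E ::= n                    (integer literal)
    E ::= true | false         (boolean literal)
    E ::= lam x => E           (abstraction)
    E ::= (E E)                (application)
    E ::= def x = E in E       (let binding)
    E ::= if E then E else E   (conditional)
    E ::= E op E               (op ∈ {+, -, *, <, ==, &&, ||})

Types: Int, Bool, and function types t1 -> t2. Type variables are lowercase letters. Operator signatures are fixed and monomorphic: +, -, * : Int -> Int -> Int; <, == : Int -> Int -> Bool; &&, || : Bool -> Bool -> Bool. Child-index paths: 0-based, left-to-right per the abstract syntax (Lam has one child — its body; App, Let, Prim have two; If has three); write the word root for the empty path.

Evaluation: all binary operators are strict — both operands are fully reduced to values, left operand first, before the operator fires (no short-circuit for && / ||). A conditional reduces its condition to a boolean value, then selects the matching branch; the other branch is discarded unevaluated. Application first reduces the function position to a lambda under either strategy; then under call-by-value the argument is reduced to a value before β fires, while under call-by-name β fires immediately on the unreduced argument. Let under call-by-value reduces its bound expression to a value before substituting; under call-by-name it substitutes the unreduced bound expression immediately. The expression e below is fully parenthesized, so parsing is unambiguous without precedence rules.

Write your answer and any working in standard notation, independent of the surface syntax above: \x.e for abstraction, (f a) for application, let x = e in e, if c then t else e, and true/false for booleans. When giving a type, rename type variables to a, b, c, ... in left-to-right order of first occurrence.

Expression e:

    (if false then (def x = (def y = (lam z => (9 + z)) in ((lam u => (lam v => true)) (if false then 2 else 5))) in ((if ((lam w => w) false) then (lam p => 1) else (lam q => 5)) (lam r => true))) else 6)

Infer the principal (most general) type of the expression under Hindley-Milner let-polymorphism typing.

Answer: Int

Working:
  unify Bool ~ Bool
  unify Int ~ Int
z : a
  unify a ~ Int
\z._ : Int -> Int
let y : Int -> Int
\v._ : c -> Bool
\u._ : b -> c -> Bool
  unify Bool ~ Bool
  unify Int ~ Int
  unify b -> c -> Bool ~ Int -> d
  unify b ~ Int
  unify c -> Bool ~ d
_ _ : c -> Bool
let x : forall. c -> Bool
w : e
\w._ : e -> e
  unify e -> e ~ Bool -> f
  unify e ~ Bool
  unify Bool ~ f
_ _ : Bool
  unify Bool ~ Bool
\p._ : g -> Int
\q._ : h -> Int
  unify g -> Int ~ h -> Int
  unify g ~ h
  unify Int ~ Int
\r._ : i -> Bool
  unify h -> Int ~ (i -> Bool) -> j
  unify h ~ i -> Bool
  unify Int ~ j
_ _ : Int
  unify Int ~ Int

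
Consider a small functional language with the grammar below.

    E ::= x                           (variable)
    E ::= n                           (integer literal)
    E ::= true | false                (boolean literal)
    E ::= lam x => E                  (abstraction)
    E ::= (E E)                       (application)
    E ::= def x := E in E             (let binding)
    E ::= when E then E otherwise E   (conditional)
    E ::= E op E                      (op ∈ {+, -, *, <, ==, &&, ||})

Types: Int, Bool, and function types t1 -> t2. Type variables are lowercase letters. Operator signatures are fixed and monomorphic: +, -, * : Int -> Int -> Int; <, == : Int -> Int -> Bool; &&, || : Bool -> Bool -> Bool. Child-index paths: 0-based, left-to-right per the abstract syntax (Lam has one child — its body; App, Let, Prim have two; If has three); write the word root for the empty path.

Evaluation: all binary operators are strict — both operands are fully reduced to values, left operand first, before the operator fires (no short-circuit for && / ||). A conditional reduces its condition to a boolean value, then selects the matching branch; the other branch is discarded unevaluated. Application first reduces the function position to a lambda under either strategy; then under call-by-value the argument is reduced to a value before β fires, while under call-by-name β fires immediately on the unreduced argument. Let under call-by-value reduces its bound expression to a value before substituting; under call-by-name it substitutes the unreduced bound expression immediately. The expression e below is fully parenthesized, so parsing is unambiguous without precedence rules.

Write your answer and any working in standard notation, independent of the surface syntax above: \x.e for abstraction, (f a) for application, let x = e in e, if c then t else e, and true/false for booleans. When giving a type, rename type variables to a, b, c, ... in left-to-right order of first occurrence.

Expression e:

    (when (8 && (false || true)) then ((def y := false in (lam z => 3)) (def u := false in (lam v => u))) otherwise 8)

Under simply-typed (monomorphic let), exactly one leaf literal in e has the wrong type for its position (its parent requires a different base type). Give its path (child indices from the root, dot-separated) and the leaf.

Answer: 0.0 : 8

Derivation:
  unify Int ~ Bool
  FAIL: mismatch Int ~ Bool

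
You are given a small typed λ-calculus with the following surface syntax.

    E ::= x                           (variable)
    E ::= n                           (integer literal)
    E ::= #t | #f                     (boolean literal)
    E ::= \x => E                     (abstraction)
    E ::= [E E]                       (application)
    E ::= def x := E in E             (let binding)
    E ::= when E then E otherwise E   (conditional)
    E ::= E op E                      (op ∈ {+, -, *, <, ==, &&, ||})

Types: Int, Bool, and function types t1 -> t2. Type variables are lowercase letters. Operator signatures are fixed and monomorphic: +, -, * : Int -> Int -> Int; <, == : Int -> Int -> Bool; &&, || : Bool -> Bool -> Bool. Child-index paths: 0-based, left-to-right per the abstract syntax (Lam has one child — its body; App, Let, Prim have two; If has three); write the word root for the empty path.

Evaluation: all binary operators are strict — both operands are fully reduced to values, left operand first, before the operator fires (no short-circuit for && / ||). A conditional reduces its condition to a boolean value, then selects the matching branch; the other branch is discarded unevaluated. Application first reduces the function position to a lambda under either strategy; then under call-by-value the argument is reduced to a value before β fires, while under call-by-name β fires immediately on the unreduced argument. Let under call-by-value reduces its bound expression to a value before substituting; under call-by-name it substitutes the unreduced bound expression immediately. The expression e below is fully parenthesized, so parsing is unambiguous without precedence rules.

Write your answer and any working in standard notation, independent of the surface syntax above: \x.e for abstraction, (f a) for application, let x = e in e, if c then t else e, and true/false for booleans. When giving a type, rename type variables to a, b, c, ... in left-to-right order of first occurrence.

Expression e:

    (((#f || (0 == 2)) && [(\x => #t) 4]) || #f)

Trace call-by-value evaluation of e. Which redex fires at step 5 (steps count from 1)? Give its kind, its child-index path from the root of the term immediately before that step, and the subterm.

Answer: delta at root : (false || false)

Derivation:
step 0: (((false || (0 == 2)) && ((\x.true) 4)) || false)
step 1: [delta@0.0.1] (((false || false) && ((\x.true) 4)) || false)
step 2: [delta@0.0] ((false && ((\x.true) 4)) || false)
step 3: [beta@0.1] ((false && true) || false)
step 4: [delta@0] (false || false)
step 5: [delta@root] false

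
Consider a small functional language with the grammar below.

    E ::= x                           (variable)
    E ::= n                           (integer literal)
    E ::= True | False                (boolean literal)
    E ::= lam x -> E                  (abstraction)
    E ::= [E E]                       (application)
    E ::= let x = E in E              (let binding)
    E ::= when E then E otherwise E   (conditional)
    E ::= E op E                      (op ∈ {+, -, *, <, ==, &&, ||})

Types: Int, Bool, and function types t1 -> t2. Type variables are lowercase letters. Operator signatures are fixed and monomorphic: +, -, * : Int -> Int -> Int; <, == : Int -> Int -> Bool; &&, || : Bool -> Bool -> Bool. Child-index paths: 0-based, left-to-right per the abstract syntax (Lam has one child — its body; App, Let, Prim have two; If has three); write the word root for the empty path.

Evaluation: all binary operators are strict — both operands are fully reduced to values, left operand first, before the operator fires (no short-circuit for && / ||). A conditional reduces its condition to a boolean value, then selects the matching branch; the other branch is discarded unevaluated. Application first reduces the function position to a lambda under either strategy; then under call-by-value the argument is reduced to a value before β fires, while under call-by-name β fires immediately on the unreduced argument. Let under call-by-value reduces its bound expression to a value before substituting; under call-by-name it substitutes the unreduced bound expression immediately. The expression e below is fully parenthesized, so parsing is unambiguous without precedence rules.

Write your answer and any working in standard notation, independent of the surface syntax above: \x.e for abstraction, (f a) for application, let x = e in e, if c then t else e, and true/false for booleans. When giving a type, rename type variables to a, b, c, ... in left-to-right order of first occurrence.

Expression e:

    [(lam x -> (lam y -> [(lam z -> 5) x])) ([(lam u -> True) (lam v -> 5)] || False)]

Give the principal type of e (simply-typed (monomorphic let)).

Answer: a -> Int

Trace:
\z._ : c -> Int
x : a
  unify c -> Int ~ a -> d
  unify c ~ a
  unify Int ~ d
_ _ : Int
\y._ : b -> Int
\x._ : a -> b -> Int
\u._ : e -> Bool
\v._ : f -> Int
  unify e -> Bool ~ (f -> Int) -> g
  unify e ~ f -> Int
  unify Bool ~ g
_ _ : Bool
  unify Bool ~ Bool
  unify Bool ~ Bool
  unify a -> b -> Int ~ Bool -> h
  unify a ~ Bool
  unify b -> Int ~ h
_ _ : b -> Int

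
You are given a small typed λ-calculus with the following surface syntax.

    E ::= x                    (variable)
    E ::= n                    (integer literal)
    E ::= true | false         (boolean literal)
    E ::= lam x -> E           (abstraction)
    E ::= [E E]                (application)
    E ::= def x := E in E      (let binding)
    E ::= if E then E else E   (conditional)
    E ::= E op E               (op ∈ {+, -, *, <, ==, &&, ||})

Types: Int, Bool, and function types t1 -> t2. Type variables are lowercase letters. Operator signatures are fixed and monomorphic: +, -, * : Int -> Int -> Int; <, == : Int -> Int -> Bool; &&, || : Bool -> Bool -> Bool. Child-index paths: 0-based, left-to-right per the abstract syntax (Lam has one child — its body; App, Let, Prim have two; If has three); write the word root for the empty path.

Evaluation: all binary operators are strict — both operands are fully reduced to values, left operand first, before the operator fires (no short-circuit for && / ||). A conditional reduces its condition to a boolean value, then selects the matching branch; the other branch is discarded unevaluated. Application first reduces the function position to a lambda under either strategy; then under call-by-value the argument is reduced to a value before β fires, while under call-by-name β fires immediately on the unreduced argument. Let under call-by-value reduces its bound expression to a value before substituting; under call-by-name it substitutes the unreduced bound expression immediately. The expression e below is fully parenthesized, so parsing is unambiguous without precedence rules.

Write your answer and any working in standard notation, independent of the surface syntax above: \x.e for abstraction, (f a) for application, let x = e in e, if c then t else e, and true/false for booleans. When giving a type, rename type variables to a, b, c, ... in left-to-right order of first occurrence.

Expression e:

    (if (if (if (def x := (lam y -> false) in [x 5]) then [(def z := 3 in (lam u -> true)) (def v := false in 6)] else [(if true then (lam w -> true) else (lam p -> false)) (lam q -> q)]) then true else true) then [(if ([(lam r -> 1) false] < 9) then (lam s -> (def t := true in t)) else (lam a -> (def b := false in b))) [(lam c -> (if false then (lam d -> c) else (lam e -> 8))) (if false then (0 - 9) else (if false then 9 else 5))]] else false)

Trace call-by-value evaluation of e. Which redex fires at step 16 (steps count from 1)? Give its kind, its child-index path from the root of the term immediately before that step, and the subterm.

Answer: let at root : (let t = true in t)

Trace:
step 0: (if (if (if (let x = (\y.false) in (x 5)) then ((let z = 3 in (\u.true)) (let v = false in 6)) else ((if true then (\w.true) else (\p.false)) (\q.q))) then true else true) then ((if (((\r.1) false) < 9) then (\s.(let t = true in t)) else (\a.(let b = false in b))) ((\c.(if false then (\d.c) else (\e.8))) (if false then (0 - 9) else (if false then 9 else 5)))) else false)
step 1: [let@0.0.0] (if (if (if ((\y.false) 5) then ((let z = 3 in (\u.true)) (let v = false in 6)) else ((if true then (\w.true) else (\p.false)) (\q.q))) then true else true) then ((if (((\r.1) false) < 9) then (\s.(let t = true in t)) else (\a.(let b = false in b))) ((\c.(if false then (\d.c) else (\e.8))) (if false then (0 - 9) else (if false then 9 else 5)))) else false)
step 2: [beta@0.0.0] (if (if (if false then ((let z = 3 in (\u.true)) (let v = false in 6)) else ((if true then (\w.true) else (\p.false)) (\q.q))) then true else true) then ((if (((\r.1) false) < 9) then (\s.(let t = true in t)) else (\a.(let b = false in b))) ((\c.(if false then (\d.c) else (\e.8))) (if false then (0 - 9) else (if false then 9 else 5)))) else false)
step 3: [if@0.0] (if (if ((if true then (\w.true) else (\p.false)) (\q.q)) then true else true) then ((if (((\r.1) false) < 9) then (\s.(let t = true in t)) else (\a.(let b = false in b))) ((\c.(if false then (\d.c) else (\e.8))) (if false then (0 - 9) else (if false then 9 else 5)))) else false)
step 4: [if@0.0.0] (if (if ((\w.true) (\q.q)) then true else true) then ((if (((\r.1) false) < 9) then (\s.(let t = true in t)) else (\a.(let b = false in b))) ((\c.(if false then (\d.c) else (\e.8))) (if false then (0 - 9) else (if false then 9 else 5)))) else false)
step 5: [beta@0.0] (if (if true then true else true) then ((if (((\r.1) false) < 9) then (\s.(let t = true in t)) else (\a.(let b = false in b))) ((\c.(if false then (\d.c) else (\e.8))) (if false then (0 - 9) else (if false then 9 else 5)))) else false)
step 6: [if@0] (if true then ((if (((\r.1) false) < 9) then (\s.(let t = true in t)) else (\a.(let b = false in b))) ((\c.(if false then (\d.c) else (\e.8))) (if false then (0 - 9) else (if false then 9 else 5)))) else false)
step 7: [if@root] ((if (((\r.1) false) < 9) then (\s.(let t = true in t)) else (\a.(let b = false in b))) ((\c.(if false then (\d.c) else (\e.8))) (if false then (0 - 9) else (if false then 9 else 5))))
step 8: [beta@0.0.0] ((if (1 < 9) then (\s.(let t = true in t)) else (\a.(let b = false in b))) ((\c.(if false then (\d.c) else (\e.8))) (if false then (0 - 9) else (if false then 9 else 5))))
step 9: [delta@0.0] ((if true then (\s.(let t = true in t)) else (\a.(let b = false in b))) ((\c.(if false then (\d.c) else (\e.8))) (if false then (0 - 9) else (if false then 9 else 5))))
step 10: [if@0] ((\s.(let t = true in t)) ((\c.(if false then (\d.c) else (\e.8))) (if false then (0 - 9) else (if false then 9 else 5))))
step 11: [if@1.1] ((\s.(let t = true in t)) ((\c.(if false then (\d.c) else (\e.8))) (if false then 9 else 5)))
step 12: [if@1.1] ((\s.(let t = true in t)) ((\c.(if false then (\d.c) else (\e.8))) 5))
step 13: [beta@1] ((\s.(let t = true in t)) (if false then (\d.5) else (\e.8)))
step 14: [if@1] ((\s.(let t = true in t)) (\e.8))
step 15: [beta@root] (let t = true in t)
step 16: [let@root] true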